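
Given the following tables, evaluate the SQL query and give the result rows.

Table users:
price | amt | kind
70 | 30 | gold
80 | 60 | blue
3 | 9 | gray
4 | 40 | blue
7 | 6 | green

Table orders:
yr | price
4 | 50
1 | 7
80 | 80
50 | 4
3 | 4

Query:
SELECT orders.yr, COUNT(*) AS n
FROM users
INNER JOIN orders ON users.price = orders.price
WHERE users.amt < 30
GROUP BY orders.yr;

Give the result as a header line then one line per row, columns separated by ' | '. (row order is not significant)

== RESULT ==
orders.yr | n
1 | 1

Derivation:
After JOIN orders (4 rows):
users.price | users.amt | users.kind | orders.yr | orders.price
80 | 60 | blue | 80 | 80
4 | 40 | blue | 50 | 4
4 | 40 | blue | 3 | 4
7 | 6 | green | 1 | 7
After WHERE (1 rows):
users.price | users.amt | users.kind | orders.yr | orders.price
7 | 6 | green | 1 | 7
After GROUP BY (1 rows):
orders.yr | n
1 | 1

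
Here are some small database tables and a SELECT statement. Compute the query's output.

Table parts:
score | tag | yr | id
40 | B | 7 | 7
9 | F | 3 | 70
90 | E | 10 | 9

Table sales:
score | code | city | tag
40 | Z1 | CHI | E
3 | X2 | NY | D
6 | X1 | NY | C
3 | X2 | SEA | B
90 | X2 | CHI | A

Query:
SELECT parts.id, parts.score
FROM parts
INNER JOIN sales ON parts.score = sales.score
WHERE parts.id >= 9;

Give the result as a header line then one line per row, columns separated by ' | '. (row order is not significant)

== RESULT ==
parts.id | parts.score
9 | 90

Derivation:
After JOIN sales (2 rows):
parts.score | parts.tag | parts.yr | parts.id | sales.score | sales.code | sales.city | sales.tag
40 | B | 7 | 7 | 40 | Z1 | CHI | E
90 | E | 10 | 9 | 90 | X2 | CHI | A
After WHERE (1 rows):
parts.score | parts.tag | parts.yr | parts.id | sales.score | sales.code | sales.city | sales.tag
90 | E | 10 | 9 | 90 | X2 | CHI | A
After SELECT (1 rows):
parts.id | parts.score
9 | 90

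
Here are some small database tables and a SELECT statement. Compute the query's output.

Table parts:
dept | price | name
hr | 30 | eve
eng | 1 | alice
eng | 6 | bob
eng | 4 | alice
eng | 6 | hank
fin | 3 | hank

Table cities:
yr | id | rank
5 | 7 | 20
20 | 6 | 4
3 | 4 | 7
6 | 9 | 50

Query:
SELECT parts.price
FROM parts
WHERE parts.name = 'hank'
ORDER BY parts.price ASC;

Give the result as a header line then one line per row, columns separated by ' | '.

After WHERE (2 rows):
parts.dept | parts.price | parts.name
eng | 6 | hank
fin | 3 | hank
After SELECT (2 rows):
parts.price
6
3
After ORDER BY (2 rows):
parts.price
3
6

== RESULT ==
parts.price
3
6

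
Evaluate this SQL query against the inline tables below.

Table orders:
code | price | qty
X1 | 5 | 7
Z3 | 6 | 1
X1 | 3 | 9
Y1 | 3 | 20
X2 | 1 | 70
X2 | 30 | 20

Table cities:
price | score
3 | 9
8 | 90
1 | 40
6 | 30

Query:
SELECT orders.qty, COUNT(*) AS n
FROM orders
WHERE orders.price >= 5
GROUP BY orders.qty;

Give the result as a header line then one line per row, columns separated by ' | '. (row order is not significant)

After WHERE (3 rows):
orders.code | orders.price | orders.qty
X1 | 5 | 7
Z3 | 6 | 1
X2 | 30 | 20
After GROUP BY (3 rows):
orders.qty | n
7 | 1
1 | 1
20 | 1

== RESULT ==
orders.qty | n
7 | 1
1 | 1
20 | 1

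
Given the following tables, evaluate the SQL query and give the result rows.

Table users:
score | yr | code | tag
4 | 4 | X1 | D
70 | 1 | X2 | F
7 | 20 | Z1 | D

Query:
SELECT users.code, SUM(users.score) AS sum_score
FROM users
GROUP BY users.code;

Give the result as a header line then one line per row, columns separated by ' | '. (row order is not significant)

After GROUP BY (3 rows):
users.code | sum_score
X1 | 4
X2 | 70
Z1 | 7

== RESULT ==
users.code | sum_score
X1 | 4
X2 | 70
Z1 | 7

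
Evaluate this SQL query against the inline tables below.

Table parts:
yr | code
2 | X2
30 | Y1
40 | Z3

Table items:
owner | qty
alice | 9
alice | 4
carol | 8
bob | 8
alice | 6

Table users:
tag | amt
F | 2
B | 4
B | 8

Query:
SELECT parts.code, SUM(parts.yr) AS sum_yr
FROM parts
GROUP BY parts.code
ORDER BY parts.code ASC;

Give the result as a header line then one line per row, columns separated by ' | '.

== RESULT ==
parts.code | sum_yr
X2 | 2
Y1 | 30
Z3 | 40

Derivation:
After GROUP BY (3 rows):
parts.code | sum_yr
X2 | 2
Y1 | 30
Z3 | 40
After ORDER BY (3 rows):
parts.code | sum_yr
X2 | 2
Y1 | 30
Z3 | 40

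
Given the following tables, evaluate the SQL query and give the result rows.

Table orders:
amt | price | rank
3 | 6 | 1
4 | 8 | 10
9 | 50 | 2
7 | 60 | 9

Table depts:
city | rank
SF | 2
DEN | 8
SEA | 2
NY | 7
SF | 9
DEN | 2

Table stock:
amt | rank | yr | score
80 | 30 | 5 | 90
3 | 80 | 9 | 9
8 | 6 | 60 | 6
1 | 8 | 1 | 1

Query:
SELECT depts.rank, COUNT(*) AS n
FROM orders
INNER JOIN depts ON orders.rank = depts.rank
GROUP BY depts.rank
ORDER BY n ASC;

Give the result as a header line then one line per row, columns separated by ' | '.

== RESULT ==
depts.rank | n
9 | 1
2 | 3

Derivation:
After JOIN depts (4 rows):
orders.amt | orders.price | orders.rank | depts.city | depts.rank
9 | 50 | 2 | SF | 2
9 | 50 | 2 | SEA | 2
9 | 50 | 2 | DEN | 2
7 | 60 | 9 | SF | 9
After GROUP BY (2 rows):
depts.rank | n
2 | 3
9 | 1
After ORDER BY (2 rows):
depts.rank | n
9 | 1
2 | 3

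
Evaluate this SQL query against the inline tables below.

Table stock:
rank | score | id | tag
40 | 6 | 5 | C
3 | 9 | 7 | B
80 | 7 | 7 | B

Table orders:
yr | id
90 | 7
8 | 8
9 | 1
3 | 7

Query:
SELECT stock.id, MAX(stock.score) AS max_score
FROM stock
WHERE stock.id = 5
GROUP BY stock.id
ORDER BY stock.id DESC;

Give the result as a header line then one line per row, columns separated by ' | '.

== RESULT ==
stock.id | max_score
5 | 6

Derivation:
After WHERE (1 rows):
stock.rank | stock.score | stock.id | stock.tag
40 | 6 | 5 | C
After GROUP BY (1 rows):
stock.id | max_score
5 | 6
After ORDER BY (1 rows):
stock.id | max_score
5 | 6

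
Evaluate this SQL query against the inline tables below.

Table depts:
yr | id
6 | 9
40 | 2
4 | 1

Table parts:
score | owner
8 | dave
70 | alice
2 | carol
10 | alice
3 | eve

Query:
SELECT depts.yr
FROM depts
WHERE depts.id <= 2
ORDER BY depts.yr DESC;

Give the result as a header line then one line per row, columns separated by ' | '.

After WHERE (2 rows):
depts.yr | depts.id
40 | 2
4 | 1
After SELECT (2 rows):
depts.yr
40
4
After ORDER BY (2 rows):
depts.yr
40
4

== RESULT ==
depts.yr
40
4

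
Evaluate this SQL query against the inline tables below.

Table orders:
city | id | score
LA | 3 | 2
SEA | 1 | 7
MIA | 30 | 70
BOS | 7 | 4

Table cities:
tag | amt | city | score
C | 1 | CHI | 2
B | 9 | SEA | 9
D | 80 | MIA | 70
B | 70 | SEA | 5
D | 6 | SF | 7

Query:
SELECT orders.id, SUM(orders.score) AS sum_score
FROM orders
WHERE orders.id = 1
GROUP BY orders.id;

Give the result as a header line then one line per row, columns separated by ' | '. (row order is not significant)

== RESULT ==
orders.id | sum_score
1 | 7

Derivation:
After WHERE (1 rows):
orders.city | orders.id | orders.score
SEA | 1 | 7
After GROUP BY (1 rows):
orders.id | sum_score
1 | 7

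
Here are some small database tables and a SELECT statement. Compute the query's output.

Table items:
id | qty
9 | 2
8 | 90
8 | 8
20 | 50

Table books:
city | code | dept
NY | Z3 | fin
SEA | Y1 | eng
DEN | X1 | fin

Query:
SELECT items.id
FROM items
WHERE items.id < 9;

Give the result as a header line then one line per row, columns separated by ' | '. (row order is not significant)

After WHERE (2 rows):
items.id | items.qty
8 | 90
8 | 8
After SELECT (2 rows):
items.id
8
8

== RESULT ==
items.id
8
8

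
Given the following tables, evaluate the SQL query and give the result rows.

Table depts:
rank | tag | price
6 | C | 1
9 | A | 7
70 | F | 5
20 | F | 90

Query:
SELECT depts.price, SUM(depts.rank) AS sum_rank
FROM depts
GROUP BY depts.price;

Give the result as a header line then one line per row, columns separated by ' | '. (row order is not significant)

After GROUP BY (4 rows):
depts.price | sum_rank
1 | 6
7 | 9
5 | 70
90 | 20

== RESULT ==
depts.price | sum_rank
1 | 6
7 | 9
5 | 70
90 | 20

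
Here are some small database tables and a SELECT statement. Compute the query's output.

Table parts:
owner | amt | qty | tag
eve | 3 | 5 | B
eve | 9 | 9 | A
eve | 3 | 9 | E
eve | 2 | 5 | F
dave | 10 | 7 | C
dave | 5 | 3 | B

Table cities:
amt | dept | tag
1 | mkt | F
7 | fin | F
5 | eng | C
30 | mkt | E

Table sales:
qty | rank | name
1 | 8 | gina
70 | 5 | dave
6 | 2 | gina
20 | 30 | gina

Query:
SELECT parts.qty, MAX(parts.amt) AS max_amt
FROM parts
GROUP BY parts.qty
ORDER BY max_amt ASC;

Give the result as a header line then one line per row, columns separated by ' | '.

After GROUP BY (4 rows):
parts.qty | max_amt
5 | 3
9 | 9
7 | 10
3 | 5
After ORDER BY (4 rows):
parts.qty | max_amt
5 | 3
3 | 5
9 | 9
7 | 10

== RESULT ==
parts.qty | max_amt
5 | 3
3 | 5
9 | 9
7 | 10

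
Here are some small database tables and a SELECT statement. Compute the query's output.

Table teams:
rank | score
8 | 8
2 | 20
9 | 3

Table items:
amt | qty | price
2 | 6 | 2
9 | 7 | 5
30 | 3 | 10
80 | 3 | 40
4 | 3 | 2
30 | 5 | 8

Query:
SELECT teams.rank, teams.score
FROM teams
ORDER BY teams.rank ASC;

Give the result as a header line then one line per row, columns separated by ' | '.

After SELECT (3 rows):
teams.rank | teams.score
8 | 8
2 | 20
9 | 3
After ORDER BY (3 rows):
teams.rank | teams.score
2 | 20
8 | 8
9 | 3

== RESULT ==
teams.rank | teams.score
2 | 20
8 | 8
9 | 3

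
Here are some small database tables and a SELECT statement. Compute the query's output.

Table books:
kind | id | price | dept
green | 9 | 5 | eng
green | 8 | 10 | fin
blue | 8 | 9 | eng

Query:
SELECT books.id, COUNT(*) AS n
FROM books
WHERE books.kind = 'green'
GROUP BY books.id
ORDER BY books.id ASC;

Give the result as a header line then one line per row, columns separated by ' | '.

After WHERE (2 rows):
books.kind | books.id | books.price | books.dept
green | 9 | 5 | eng
green | 8 | 10 | fin
After GROUP BY (2 rows):
books.id | n
9 | 1
8 | 1
After ORDER BY (2 rows):
books.id | n
8 | 1
9 | 1

== RESULT ==
books.id | n
8 | 1
9 | 1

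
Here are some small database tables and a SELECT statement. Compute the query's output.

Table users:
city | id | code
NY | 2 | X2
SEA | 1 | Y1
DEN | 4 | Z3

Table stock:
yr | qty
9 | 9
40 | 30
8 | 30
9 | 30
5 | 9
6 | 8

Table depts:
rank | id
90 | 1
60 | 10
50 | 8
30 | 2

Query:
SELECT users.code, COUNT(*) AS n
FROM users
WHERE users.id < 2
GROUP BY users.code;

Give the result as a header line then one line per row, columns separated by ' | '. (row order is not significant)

== RESULT ==
users.code | n
Y1 | 1

Derivation:
After WHERE (1 rows):
users.city | users.id | users.code
SEA | 1 | Y1
After GROUP BY (1 rows):
users.code | n
Y1 | 1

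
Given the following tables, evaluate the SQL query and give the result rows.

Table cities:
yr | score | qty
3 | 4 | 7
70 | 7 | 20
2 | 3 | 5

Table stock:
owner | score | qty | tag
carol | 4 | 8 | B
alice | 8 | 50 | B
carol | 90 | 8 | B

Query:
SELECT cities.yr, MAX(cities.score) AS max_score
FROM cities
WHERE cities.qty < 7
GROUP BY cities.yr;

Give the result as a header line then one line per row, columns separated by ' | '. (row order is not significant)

After WHERE (1 rows):
cities.yr | cities.score | cities.qty
2 | 3 | 5
After GROUP BY (1 rows):
cities.yr | max_score
2 | 3

== RESULT ==
cities.yr | max_score
2 | 3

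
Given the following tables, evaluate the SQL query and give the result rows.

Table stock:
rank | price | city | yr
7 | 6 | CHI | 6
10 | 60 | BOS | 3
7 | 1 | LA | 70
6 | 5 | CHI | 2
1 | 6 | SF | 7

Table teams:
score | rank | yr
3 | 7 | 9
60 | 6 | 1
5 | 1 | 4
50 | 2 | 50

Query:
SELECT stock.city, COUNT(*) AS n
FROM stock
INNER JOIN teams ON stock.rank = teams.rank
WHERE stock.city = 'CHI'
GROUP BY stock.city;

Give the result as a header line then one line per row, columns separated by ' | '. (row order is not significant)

== RESULT ==
stock.city | n
CHI | 2

Derivation:
After JOIN teams (4 rows):
stock.rank | stock.price | stock.city | stock.yr | teams.score | teams.rank | teams.yr
7 | 6 | CHI | 6 | 3 | 7 | 9
7 | 1 | LA | 70 | 3 | 7 | 9
6 | 5 | CHI | 2 | 60 | 6 | 1
1 | 6 | SF | 7 | 5 | 1 | 4
After WHERE (2 rows):
stock.rank | stock.price | stock.city | stock.yr | teams.score | teams.rank | teams.yr
7 | 6 | CHI | 6 | 3 | 7 | 9
6 | 5 | CHI | 2 | 60 | 6 | 1
After GROUP BY (1 rows):
stock.city | n
CHI | 2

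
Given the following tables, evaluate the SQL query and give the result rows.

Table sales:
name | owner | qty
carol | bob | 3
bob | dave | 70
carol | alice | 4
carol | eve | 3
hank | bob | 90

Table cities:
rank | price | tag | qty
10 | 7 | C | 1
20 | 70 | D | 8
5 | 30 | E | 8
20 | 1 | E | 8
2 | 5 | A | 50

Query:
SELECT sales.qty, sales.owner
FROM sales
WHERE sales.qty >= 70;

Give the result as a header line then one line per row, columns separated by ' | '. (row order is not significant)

== RESULT ==
sales.qty | sales.owner
70 | dave
90 | bob

Derivation:
After WHERE (2 rows):
sales.name | sales.owner | sales.qty
bob | dave | 70
hank | bob | 90
After SELECT (2 rows):
sales.qty | sales.owner
70 | dave
90 | bob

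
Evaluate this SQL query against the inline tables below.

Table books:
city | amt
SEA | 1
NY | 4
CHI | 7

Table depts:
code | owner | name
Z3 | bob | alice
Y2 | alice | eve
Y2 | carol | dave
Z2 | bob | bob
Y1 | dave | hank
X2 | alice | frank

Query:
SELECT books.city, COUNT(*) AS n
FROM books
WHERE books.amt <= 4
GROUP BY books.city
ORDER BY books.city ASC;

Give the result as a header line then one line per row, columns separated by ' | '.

After WHERE (2 rows):
books.city | books.amt
SEA | 1
NY | 4
After GROUP BY (2 rows):
books.city | n
SEA | 1
NY | 1
After ORDER BY (2 rows):
books.city | n
NY | 1
SEA | 1

== RESULT ==
books.city | n
NY | 1
SEA | 1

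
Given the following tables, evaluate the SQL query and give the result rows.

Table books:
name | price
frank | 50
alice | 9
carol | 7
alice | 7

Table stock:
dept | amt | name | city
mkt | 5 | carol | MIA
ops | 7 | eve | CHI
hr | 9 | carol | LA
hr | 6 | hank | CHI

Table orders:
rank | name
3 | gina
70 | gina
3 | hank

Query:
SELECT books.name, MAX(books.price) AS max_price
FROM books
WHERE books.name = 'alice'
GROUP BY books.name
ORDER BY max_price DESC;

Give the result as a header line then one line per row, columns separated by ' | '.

After WHERE (2 rows):
books.name | books.price
alice | 9
alice | 7
After GROUP BY (1 rows):
books.name | max_price
alice | 9
After ORDER BY (1 rows):
books.name | max_price
alice | 9

== RESULT ==
books.name | max_price
alice | 9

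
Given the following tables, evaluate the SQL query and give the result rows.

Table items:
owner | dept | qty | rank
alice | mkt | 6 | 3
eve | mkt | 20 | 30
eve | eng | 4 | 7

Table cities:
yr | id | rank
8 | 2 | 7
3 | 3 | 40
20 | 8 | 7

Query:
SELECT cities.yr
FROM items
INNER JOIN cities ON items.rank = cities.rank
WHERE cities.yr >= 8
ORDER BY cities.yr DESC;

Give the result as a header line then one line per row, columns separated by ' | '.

After JOIN cities (2 rows):
items.owner | items.dept | items.qty | items.rank | cities.yr | cities.id | cities.rank
eve | eng | 4 | 7 | 8 | 2 | 7
eve | eng | 4 | 7 | 20 | 8 | 7
After WHERE (2 rows):
items.owner | items.dept | items.qty | items.rank | cities.yr | cities.id | cities.rank
eve | eng | 4 | 7 | 8 | 2 | 7
eve | eng | 4 | 7 | 20 | 8 | 7
After SELECT (2 rows):
cities.yr
8
20
After ORDER BY (2 rows):
cities.yr
20
8

== RESULT ==
cities.yr
20
8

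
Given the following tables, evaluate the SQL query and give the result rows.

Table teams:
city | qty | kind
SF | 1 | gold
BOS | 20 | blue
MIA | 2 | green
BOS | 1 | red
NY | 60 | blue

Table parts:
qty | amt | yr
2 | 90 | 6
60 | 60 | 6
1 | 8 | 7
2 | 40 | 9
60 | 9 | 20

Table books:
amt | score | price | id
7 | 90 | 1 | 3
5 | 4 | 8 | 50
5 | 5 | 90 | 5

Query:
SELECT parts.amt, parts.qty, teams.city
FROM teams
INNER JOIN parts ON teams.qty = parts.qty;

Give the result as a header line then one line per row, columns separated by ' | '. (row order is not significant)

After JOIN parts (6 rows):
teams.city | teams.qty | teams.kind | parts.qty | parts.amt | parts.yr
SF | 1 | gold | 1 | 8 | 7
MIA | 2 | green | 2 | 90 | 6
MIA | 2 | green | 2 | 40 | 9
BOS | 1 | red | 1 | 8 | 7
NY | 60 | blue | 60 | 60 | 6
NY | 60 | blue | 60 | 9 | 20
After SELECT (6 rows):
parts.amt | parts.qty | teams.city
8 | 1 | SF
90 | 2 | MIA
40 | 2 | MIA
8 | 1 | BOS
60 | 60 | NY
9 | 60 | NY

== RESULT ==
parts.amt | parts.qty | teams.city
8 | 1 | SF
90 | 2 | MIA
40 | 2 | MIA
8 | 1 | BOS
60 | 60 | NY
9 | 60 | NY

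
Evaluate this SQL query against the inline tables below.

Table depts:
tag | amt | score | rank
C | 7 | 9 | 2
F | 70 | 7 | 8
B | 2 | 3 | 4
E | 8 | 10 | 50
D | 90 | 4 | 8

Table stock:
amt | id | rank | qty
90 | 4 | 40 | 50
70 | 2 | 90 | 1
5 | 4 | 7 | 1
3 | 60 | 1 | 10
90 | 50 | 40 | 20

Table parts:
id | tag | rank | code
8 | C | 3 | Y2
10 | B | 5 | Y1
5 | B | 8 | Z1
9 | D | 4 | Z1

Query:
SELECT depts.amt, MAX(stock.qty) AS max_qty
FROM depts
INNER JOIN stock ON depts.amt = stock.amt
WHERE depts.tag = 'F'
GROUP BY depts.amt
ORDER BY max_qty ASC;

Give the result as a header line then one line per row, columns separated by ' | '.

== RESULT ==
depts.amt | max_qty
70 | 1

Derivation:
After JOIN stock (3 rows):
depts.tag | depts.amt | depts.score | depts.rank | stock.amt | stock.id | stock.rank | stock.qty
F | 70 | 7 | 8 | 70 | 2 | 90 | 1
D | 90 | 4 | 8 | 90 | 4 | 40 | 50
D | 90 | 4 | 8 | 90 | 50 | 40 | 20
After WHERE (1 rows):
depts.tag | depts.amt | depts.score | depts.rank | stock.amt | stock.id | stock.rank | stock.qty
F | 70 | 7 | 8 | 70 | 2 | 90 | 1
After GROUP BY (1 rows):
depts.amt | max_qty
70 | 1
After ORDER BY (1 rows):
depts.amt | max_qty
70 | 1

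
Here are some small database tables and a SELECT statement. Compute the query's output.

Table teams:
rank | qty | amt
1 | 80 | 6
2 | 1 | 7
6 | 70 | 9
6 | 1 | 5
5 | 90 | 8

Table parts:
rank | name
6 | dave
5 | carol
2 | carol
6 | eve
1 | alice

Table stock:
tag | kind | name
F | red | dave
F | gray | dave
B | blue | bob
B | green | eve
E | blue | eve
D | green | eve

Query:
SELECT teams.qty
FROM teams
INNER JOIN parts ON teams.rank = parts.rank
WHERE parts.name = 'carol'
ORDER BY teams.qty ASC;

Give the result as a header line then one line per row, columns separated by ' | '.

== RESULT ==
teams.qty
1
90

Derivation:
After JOIN parts (7 rows):
teams.rank | teams.qty | teams.amt | parts.rank | parts.name
1 | 80 | 6 | 1 | alice
2 | 1 | 7 | 2 | carol
6 | 70 | 9 | 6 | dave
6 | 70 | 9 | 6 | eve
6 | 1 | 5 | 6 | dave
6 | 1 | 5 | 6 | eve
5 | 90 | 8 | 5 | carol
After WHERE (2 rows):
teams.rank | teams.qty | teams.amt | parts.rank | parts.name
2 | 1 | 7 | 2 | carol
5 | 90 | 8 | 5 | carol
After SELECT (2 rows):
teams.qty
1
90
After ORDER BY (2 rows):
teams.qty
1
90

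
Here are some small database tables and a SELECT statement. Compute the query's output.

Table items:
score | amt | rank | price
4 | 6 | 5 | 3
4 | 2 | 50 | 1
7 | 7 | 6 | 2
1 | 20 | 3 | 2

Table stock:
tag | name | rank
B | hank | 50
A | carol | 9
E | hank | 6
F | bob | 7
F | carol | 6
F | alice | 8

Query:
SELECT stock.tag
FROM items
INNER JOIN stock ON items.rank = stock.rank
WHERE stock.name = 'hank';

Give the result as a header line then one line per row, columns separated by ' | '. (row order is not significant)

After JOIN stock (3 rows):
items.score | items.amt | items.rank | items.price | stock.tag | stock.name | stock.rank
4 | 2 | 50 | 1 | B | hank | 50
7 | 7 | 6 | 2 | E | hank | 6
7 | 7 | 6 | 2 | F | carol | 6
After WHERE (2 rows):
items.score | items.amt | items.rank | items.price | stock.tag | stock.name | stock.rank
4 | 2 | 50 | 1 | B | hank | 50
7 | 7 | 6 | 2 | E | hank | 6
After SELECT (2 rows):
stock.tag
B
E

== RESULT ==
stock.tag
B
E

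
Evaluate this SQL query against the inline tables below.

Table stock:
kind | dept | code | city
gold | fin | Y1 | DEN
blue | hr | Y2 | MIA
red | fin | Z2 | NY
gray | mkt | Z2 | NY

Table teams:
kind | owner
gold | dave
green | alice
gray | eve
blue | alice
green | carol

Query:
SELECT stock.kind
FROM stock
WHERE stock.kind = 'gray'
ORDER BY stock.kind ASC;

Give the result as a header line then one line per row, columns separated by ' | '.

== RESULT ==
stock.kind
gray

Derivation:
After WHERE (1 rows):
stock.kind | stock.dept | stock.code | stock.city
gray | mkt | Z2 | NY
After SELECT (1 rows):
stock.kind
gray
After ORDER BY (1 rows):
stock.kind
gray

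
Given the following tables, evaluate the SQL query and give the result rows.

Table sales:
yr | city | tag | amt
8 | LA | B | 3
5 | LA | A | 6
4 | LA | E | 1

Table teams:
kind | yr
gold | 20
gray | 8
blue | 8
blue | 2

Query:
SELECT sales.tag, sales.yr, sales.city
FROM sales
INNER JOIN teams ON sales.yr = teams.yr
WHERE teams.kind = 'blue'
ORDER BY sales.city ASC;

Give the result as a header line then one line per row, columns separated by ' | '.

After JOIN teams (2 rows):
sales.yr | sales.city | sales.tag | sales.amt | teams.kind | teams.yr
8 | LA | B | 3 | gray | 8
8 | LA | B | 3 | blue | 8
After WHERE (1 rows):
sales.yr | sales.city | sales.tag | sales.amt | teams.kind | teams.yr
8 | LA | B | 3 | blue | 8
After SELECT (1 rows):
sales.tag | sales.yr | sales.city
B | 8 | LA
After ORDER BY (1 rows):
sales.tag | sales.yr | sales.city
B | 8 | LA

== RESULT ==
sales.tag | sales.yr | sales.city
B | 8 | LA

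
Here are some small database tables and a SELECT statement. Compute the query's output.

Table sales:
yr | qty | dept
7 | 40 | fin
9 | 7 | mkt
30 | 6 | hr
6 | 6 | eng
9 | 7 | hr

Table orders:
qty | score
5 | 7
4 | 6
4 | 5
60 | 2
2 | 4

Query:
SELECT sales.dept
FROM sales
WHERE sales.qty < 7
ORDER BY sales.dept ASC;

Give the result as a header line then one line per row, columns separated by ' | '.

After WHERE (2 rows):
sales.yr | sales.qty | sales.dept
30 | 6 | hr
6 | 6 | eng
After SELECT (2 rows):
sales.dept
hr
eng
After ORDER BY (2 rows):
sales.dept
eng
hr

== RESULT ==
sales.dept
eng
hr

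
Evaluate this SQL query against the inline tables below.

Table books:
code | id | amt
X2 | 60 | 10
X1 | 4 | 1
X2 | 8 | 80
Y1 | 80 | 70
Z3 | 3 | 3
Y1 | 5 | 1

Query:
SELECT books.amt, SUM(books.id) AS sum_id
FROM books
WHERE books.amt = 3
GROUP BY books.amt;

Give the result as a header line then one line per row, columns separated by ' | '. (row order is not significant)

After WHERE (1 rows):
books.code | books.id | books.amt
Z3 | 3 | 3
After GROUP BY (1 rows):
books.amt | sum_id
3 | 3

== RESULT ==
books.amt | sum_id
3 | 3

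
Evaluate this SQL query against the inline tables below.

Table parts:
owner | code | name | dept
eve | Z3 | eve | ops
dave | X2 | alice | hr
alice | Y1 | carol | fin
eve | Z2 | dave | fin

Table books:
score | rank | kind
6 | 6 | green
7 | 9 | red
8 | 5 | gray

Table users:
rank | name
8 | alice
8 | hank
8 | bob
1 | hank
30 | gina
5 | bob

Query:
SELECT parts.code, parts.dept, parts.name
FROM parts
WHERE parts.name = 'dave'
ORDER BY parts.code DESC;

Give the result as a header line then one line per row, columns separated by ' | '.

After WHERE (1 rows):
parts.owner | parts.code | parts.name | parts.dept
eve | Z2 | dave | fin
After SELECT (1 rows):
parts.code | parts.dept | parts.name
Z2 | fin | dave
After ORDER BY (1 rows):
parts.code | parts.dept | parts.name
Z2 | fin | dave

== RESULT ==
parts.code | parts.dept | parts.name
Z2 | fin | dave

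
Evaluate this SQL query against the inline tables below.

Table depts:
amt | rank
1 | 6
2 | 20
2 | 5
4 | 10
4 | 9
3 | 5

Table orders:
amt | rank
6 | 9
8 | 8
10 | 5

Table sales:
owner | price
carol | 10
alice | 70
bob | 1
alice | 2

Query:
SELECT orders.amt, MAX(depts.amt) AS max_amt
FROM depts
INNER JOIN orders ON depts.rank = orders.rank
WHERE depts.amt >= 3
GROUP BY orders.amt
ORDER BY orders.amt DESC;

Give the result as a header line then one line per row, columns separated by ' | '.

After JOIN orders (3 rows):
depts.amt | depts.rank | orders.amt | orders.rank
2 | 5 | 10 | 5
4 | 9 | 6 | 9
3 | 5 | 10 | 5
After WHERE (2 rows):
depts.amt | depts.rank | orders.amt | orders.rank
4 | 9 | 6 | 9
3 | 5 | 10 | 5
After GROUP BY (2 rows):
orders.amt | max_amt
6 | 4
10 | 3
After ORDER BY (2 rows):
orders.amt | max_amt
10 | 3
6 | 4

== RESULT ==
orders.amt | max_amt
10 | 3
6 | 4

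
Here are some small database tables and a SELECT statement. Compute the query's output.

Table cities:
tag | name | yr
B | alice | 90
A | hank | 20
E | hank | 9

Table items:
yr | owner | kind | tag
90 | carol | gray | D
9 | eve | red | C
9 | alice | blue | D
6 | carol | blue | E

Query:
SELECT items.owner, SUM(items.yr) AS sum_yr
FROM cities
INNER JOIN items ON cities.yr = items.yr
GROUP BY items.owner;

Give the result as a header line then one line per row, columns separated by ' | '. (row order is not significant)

== RESULT ==
items.owner | sum_yr
carol | 90
eve | 9
alice | 9

Derivation:
After JOIN items (3 rows):
cities.tag | cities.name | cities.yr | items.yr | items.owner | items.kind | items.tag
B | alice | 90 | 90 | carol | gray | D
E | hank | 9 | 9 | eve | red | C
E | hank | 9 | 9 | alice | blue | D
After GROUP BY (3 rows):
items.owner | sum_yr
carol | 90
eve | 9
alice | 9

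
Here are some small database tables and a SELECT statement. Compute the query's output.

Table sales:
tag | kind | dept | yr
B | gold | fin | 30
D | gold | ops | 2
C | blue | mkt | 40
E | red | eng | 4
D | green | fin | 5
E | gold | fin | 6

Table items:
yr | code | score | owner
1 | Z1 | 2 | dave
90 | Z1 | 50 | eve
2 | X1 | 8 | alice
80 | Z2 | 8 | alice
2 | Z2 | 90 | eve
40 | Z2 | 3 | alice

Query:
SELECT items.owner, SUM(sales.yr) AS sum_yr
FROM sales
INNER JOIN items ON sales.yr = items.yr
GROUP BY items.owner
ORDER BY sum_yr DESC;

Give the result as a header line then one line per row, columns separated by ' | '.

== RESULT ==
items.owner | sum_yr
alice | 42
eve | 2

Derivation:
After JOIN items (3 rows):
sales.tag | sales.kind | sales.dept | sales.yr | items.yr | items.code | items.score | items.owner
D | gold | ops | 2 | 2 | X1 | 8 | alice
D | gold | ops | 2 | 2 | Z2 | 90 | eve
C | blue | mkt | 40 | 40 | Z2 | 3 | alice
After GROUP BY (2 rows):
items.owner | sum_yr
alice | 42
eve | 2
After ORDER BY (2 rows):
items.owner | sum_yr
alice | 42
eve | 2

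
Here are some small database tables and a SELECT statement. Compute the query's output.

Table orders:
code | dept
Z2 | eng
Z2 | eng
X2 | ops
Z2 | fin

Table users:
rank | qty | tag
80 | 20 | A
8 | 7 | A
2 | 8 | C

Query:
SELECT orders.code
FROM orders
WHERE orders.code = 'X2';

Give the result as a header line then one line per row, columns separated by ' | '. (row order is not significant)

After WHERE (1 rows):
orders.code | orders.dept
X2 | ops
After SELECT (1 rows):
orders.code
X2

== RESULT ==
orders.code
X2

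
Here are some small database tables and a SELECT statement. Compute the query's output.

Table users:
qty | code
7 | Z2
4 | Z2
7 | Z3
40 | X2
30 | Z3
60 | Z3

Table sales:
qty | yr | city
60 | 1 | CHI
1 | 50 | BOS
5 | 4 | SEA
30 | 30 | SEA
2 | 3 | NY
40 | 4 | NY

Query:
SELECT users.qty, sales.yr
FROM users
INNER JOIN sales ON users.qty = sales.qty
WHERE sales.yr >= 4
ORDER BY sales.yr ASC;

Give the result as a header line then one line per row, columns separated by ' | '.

After JOIN sales (3 rows):
users.qty | users.code | sales.qty | sales.yr | sales.city
40 | X2 | 40 | 4 | NY
30 | Z3 | 30 | 30 | SEA
60 | Z3 | 60 | 1 | CHI
After WHERE (2 rows):
users.qty | users.code | sales.qty | sales.yr | sales.city
40 | X2 | 40 | 4 | NY
30 | Z3 | 30 | 30 | SEA
After SELECT (2 rows):
users.qty | sales.yr
40 | 4
30 | 30
After ORDER BY (2 rows):
users.qty | sales.yr
40 | 4
30 | 30

== RESULT ==
users.qty | sales.yr
40 | 4
30 | 30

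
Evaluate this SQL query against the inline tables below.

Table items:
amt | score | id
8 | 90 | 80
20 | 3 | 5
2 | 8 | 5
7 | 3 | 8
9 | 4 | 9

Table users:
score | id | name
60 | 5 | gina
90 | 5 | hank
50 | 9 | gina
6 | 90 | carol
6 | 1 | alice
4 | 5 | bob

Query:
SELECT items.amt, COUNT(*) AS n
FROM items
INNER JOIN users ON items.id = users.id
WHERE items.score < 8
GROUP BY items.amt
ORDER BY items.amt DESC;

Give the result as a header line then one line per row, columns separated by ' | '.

== RESULT ==
items.amt | n
20 | 3
9 | 1

Derivation:
After JOIN users (7 rows):
items.amt | items.score | items.id | users.score | users.id | users.name
20 | 3 | 5 | 60 | 5 | gina
20 | 3 | 5 | 90 | 5 | hank
20 | 3 | 5 | 4 | 5 | bob
2 | 8 | 5 | 60 | 5 | gina
2 | 8 | 5 | 90 | 5 | hank
2 | 8 | 5 | 4 | 5 | bob
9 | 4 | 9 | 50 | 9 | gina
After WHERE (4 rows):
items.amt | items.score | items.id | users.score | users.id | users.name
20 | 3 | 5 | 60 | 5 | gina
20 | 3 | 5 | 90 | 5 | hank
20 | 3 | 5 | 4 | 5 | bob
9 | 4 | 9 | 50 | 9 | gina
After GROUP BY (2 rows):
items.amt | n
20 | 3
9 | 1
After ORDER BY (2 rows):
items.amt | n
20 | 3
9 | 1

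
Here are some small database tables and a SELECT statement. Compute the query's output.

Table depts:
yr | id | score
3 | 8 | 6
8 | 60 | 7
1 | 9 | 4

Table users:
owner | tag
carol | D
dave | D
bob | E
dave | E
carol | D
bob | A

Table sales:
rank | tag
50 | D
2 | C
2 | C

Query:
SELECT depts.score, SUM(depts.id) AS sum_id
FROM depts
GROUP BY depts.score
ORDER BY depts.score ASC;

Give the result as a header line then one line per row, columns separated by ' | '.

After GROUP BY (3 rows):
depts.score | sum_id
6 | 8
7 | 60
4 | 9
After ORDER BY (3 rows):
depts.score | sum_id
4 | 9
6 | 8
7 | 60

== RESULT ==
depts.score | sum_id
4 | 9
6 | 8
7 | 60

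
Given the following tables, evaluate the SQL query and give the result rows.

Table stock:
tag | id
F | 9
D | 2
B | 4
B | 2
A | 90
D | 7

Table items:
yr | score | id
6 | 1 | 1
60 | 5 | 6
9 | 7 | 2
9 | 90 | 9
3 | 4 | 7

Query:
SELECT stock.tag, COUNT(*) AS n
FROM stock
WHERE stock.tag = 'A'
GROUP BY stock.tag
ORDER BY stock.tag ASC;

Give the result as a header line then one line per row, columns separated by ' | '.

After WHERE (1 rows):
stock.tag | stock.id
A | 90
After GROUP BY (1 rows):
stock.tag | n
A | 1
After ORDER BY (1 rows):
stock.tag | n
A | 1

== RESULT ==
stock.tag | n
A | 1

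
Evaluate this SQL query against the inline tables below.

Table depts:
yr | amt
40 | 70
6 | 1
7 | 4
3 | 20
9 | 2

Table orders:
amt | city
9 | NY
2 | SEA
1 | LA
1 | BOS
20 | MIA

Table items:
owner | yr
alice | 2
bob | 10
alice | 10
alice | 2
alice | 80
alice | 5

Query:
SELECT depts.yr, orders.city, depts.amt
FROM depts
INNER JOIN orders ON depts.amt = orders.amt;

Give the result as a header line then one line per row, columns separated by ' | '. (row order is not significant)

== RESULT ==
depts.yr | orders.city | depts.amt
6 | LA | 1
6 | BOS | 1
3 | MIA | 20
9 | SEA | 2

Derivation:
After JOIN orders (4 rows):
depts.yr | depts.amt | orders.amt | orders.city
6 | 1 | 1 | LA
6 | 1 | 1 | BOS
3 | 20 | 20 | MIA
9 | 2 | 2 | SEA
After SELECT (4 rows):
depts.yr | orders.city | depts.amt
6 | LA | 1
6 | BOS | 1
3 | MIA | 20
9 | SEA | 2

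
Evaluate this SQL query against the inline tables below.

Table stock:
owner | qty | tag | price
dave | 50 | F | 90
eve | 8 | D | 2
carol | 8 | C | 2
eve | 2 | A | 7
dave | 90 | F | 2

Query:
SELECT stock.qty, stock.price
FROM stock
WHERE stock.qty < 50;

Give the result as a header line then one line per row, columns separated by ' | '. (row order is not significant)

After WHERE (3 rows):
stock.owner | stock.qty | stock.tag | stock.price
eve | 8 | D | 2
carol | 8 | C | 2
eve | 2 | A | 7
After SELECT (3 rows):
stock.qty | stock.price
8 | 2
8 | 2
2 | 7

== RESULT ==
stock.qty | stock.price
8 | 2
8 | 2
2 | 7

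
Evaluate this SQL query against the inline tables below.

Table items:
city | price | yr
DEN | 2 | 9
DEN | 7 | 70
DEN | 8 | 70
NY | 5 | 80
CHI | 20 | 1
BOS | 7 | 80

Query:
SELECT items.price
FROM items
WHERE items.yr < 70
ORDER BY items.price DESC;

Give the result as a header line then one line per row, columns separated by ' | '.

== RESULT ==
items.price
20
2

Derivation:
After WHERE (2 rows):
items.city | items.price | items.yr
DEN | 2 | 9
CHI | 20 | 1
After SELECT (2 rows):
items.price
2
20
After ORDER BY (2 rows):
items.price
20
2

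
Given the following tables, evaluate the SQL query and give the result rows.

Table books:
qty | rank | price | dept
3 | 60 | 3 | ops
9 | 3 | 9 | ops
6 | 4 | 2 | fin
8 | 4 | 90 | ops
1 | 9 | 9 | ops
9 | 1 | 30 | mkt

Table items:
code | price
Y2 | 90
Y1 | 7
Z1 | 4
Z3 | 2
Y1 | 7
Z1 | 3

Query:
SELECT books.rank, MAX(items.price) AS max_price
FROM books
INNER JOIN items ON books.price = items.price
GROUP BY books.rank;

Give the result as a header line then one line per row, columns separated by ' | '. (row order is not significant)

After JOIN items (3 rows):
books.qty | books.rank | books.price | books.dept | items.code | items.price
3 | 60 | 3 | ops | Z1 | 3
6 | 4 | 2 | fin | Z3 | 2
8 | 4 | 90 | ops | Y2 | 90
After GROUP BY (2 rows):
books.rank | max_price
60 | 3
4 | 90

== RESULT ==
books.rank | max_price
60 | 3
4 | 90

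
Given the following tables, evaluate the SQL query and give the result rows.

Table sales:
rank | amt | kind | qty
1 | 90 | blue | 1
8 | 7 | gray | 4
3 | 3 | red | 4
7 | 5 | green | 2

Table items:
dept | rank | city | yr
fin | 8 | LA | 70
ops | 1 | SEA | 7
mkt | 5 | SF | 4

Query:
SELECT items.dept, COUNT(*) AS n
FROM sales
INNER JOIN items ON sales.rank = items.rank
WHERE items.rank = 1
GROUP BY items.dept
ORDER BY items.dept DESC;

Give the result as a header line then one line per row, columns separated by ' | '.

== RESULT ==
items.dept | n
ops | 1

Derivation:
After JOIN items (2 rows):
sales.rank | sales.amt | sales.kind | sales.qty | items.dept | items.rank | items.city | items.yr
1 | 90 | blue | 1 | ops | 1 | SEA | 7
8 | 7 | gray | 4 | fin | 8 | LA | 70
After WHERE (1 rows):
sales.rank | sales.amt | sales.kind | sales.qty | items.dept | items.rank | items.city | items.yr
1 | 90 | blue | 1 | ops | 1 | SEA | 7
After GROUP BY (1 rows):
items.dept | n
ops | 1
After ORDER BY (1 rows):
items.dept | n
ops | 1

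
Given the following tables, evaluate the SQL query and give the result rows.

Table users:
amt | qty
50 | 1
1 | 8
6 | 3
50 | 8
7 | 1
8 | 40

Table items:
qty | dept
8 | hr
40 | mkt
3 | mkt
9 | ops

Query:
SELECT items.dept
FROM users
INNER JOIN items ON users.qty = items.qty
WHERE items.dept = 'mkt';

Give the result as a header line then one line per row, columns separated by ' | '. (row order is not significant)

== RESULT ==
items.dept
mkt
mkt

Derivation:
After JOIN items (4 rows):
users.amt | users.qty | items.qty | items.dept
1 | 8 | 8 | hr
6 | 3 | 3 | mkt
50 | 8 | 8 | hr
8 | 40 | 40 | mkt
After WHERE (2 rows):
users.amt | users.qty | items.qty | items.dept
6 | 3 | 3 | mkt
8 | 40 | 40 | mkt
After SELECT (2 rows):
items.dept
mkt
mkt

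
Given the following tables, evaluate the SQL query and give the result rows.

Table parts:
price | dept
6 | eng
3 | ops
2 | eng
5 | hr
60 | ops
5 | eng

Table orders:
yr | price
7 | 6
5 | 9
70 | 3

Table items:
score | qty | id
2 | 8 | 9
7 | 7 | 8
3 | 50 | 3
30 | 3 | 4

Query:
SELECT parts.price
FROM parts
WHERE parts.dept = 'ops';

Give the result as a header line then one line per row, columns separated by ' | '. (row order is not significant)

After WHERE (2 rows):
parts.price | parts.dept
3 | ops
60 | ops
After SELECT (2 rows):
parts.price
3
60

== RESULT ==
parts.price
3
60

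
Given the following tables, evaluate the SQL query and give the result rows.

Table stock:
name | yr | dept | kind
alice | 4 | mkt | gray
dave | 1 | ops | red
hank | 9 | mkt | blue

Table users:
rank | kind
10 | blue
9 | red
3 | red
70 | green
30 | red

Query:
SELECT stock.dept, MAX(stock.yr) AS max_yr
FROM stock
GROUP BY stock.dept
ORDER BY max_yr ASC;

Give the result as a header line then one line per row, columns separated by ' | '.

After GROUP BY (2 rows):
stock.dept | max_yr
mkt | 9
ops | 1
After ORDER BY (2 rows):
stock.dept | max_yr
ops | 1
mkt | 9

== RESULT ==
stock.dept | max_yr
ops | 1
mkt | 9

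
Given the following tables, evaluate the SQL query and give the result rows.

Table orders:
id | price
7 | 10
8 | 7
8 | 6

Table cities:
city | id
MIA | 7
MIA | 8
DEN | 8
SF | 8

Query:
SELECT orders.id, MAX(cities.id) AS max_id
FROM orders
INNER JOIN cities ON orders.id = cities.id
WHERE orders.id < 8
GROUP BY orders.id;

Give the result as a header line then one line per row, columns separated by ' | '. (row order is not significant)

== RESULT ==
orders.id | max_id
7 | 7

Derivation:
After JOIN cities (7 rows):
orders.id | orders.price | cities.city | cities.id
7 | 10 | MIA | 7
8 | 7 | MIA | 8
8 | 7 | DEN | 8
8 | 7 | SF | 8
8 | 6 | MIA | 8
8 | 6 | DEN | 8
8 | 6 | SF | 8
After WHERE (1 rows):
orders.id | orders.price | cities.city | cities.id
7 | 10 | MIA | 7
After GROUP BY (1 rows):
orders.id | max_id
7 | 7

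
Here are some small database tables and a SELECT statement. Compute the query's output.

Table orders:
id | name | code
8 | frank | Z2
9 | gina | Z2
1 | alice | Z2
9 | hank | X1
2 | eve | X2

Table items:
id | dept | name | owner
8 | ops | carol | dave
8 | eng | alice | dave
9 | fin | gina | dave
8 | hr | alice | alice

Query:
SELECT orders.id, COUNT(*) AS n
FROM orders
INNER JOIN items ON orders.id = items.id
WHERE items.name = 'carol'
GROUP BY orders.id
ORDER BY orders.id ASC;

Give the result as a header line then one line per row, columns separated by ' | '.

== RESULT ==
orders.id | n
8 | 1

Derivation:
After JOIN items (5 rows):
orders.id | orders.name | orders.code | items.id | items.dept | items.name | items.owner
8 | frank | Z2 | 8 | ops | carol | dave
8 | frank | Z2 | 8 | eng | alice | dave
8 | frank | Z2 | 8 | hr | alice | alice
9 | gina | Z2 | 9 | fin | gina | dave
9 | hank | X1 | 9 | fin | gina | dave
After WHERE (1 rows):
orders.id | orders.name | orders.code | items.id | items.dept | items.name | items.owner
8 | frank | Z2 | 8 | ops | carol | dave
After GROUP BY (1 rows):
orders.id | n
8 | 1
After ORDER BY (1 rows):
orders.id | n
8 | 1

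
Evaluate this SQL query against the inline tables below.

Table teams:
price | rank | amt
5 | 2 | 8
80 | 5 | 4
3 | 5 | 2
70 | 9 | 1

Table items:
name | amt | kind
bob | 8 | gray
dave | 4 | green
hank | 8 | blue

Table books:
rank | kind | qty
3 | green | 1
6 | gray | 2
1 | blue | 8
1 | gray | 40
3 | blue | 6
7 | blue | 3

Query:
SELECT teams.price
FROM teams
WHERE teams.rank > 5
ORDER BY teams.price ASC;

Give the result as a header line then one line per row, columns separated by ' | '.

After WHERE (1 rows):
teams.price | teams.rank | teams.amt
70 | 9 | 1
After SELECT (1 rows):
teams.price
70
After ORDER BY (1 rows):
teams.price
70

== RESULT ==
teams.price
70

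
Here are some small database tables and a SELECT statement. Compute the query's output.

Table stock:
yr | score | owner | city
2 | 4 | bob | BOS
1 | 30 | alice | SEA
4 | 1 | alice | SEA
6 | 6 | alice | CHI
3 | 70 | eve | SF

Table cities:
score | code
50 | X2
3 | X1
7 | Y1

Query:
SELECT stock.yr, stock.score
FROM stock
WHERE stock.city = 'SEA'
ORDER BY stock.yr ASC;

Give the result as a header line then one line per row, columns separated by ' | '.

== RESULT ==
stock.yr | stock.score
1 | 30
4 | 1

Derivation:
After WHERE (2 rows):
stock.yr | stock.score | stock.owner | stock.city
1 | 30 | alice | SEA
4 | 1 | alice | SEA
After SELECT (2 rows):
stock.yr | stock.score
1 | 30
4 | 1
After ORDER BY (2 rows):
stock.yr | stock.score
1 | 30
4 | 1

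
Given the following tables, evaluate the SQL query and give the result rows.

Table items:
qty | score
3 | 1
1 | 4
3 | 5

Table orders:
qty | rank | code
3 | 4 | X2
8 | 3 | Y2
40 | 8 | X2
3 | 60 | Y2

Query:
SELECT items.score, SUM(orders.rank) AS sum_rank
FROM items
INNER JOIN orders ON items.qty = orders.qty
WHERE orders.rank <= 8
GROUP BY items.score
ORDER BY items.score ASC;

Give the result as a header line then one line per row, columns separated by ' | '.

After JOIN orders (4 rows):
items.qty | items.score | orders.qty | orders.rank | orders.code
3 | 1 | 3 | 4 | X2
3 | 1 | 3 | 60 | Y2
3 | 5 | 3 | 4 | X2
3 | 5 | 3 | 60 | Y2
After WHERE (2 rows):
items.qty | items.score | orders.qty | orders.rank | orders.code
3 | 1 | 3 | 4 | X2
3 | 5 | 3 | 4 | X2
After GROUP BY (2 rows):
items.score | sum_rank
1 | 4
5 | 4
After ORDER BY (2 rows):
items.score | sum_rank
1 | 4
5 | 4

== RESULT ==
items.score | sum_rank
1 | 4
5 | 4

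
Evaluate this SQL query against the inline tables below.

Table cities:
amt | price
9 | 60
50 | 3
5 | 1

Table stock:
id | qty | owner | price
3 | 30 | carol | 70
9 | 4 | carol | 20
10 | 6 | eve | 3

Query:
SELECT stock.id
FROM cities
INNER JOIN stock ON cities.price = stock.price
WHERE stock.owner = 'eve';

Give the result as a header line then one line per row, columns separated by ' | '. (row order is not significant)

After JOIN stock (1 rows):
cities.amt | cities.price | stock.id | stock.qty | stock.owner | stock.price
50 | 3 | 10 | 6 | eve | 3
After WHERE (1 rows):
cities.amt | cities.price | stock.id | stock.qty | stock.owner | stock.price
50 | 3 | 10 | 6 | eve | 3
After SELECT (1 rows):
stock.id
10

== RESULT ==
stock.id
10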